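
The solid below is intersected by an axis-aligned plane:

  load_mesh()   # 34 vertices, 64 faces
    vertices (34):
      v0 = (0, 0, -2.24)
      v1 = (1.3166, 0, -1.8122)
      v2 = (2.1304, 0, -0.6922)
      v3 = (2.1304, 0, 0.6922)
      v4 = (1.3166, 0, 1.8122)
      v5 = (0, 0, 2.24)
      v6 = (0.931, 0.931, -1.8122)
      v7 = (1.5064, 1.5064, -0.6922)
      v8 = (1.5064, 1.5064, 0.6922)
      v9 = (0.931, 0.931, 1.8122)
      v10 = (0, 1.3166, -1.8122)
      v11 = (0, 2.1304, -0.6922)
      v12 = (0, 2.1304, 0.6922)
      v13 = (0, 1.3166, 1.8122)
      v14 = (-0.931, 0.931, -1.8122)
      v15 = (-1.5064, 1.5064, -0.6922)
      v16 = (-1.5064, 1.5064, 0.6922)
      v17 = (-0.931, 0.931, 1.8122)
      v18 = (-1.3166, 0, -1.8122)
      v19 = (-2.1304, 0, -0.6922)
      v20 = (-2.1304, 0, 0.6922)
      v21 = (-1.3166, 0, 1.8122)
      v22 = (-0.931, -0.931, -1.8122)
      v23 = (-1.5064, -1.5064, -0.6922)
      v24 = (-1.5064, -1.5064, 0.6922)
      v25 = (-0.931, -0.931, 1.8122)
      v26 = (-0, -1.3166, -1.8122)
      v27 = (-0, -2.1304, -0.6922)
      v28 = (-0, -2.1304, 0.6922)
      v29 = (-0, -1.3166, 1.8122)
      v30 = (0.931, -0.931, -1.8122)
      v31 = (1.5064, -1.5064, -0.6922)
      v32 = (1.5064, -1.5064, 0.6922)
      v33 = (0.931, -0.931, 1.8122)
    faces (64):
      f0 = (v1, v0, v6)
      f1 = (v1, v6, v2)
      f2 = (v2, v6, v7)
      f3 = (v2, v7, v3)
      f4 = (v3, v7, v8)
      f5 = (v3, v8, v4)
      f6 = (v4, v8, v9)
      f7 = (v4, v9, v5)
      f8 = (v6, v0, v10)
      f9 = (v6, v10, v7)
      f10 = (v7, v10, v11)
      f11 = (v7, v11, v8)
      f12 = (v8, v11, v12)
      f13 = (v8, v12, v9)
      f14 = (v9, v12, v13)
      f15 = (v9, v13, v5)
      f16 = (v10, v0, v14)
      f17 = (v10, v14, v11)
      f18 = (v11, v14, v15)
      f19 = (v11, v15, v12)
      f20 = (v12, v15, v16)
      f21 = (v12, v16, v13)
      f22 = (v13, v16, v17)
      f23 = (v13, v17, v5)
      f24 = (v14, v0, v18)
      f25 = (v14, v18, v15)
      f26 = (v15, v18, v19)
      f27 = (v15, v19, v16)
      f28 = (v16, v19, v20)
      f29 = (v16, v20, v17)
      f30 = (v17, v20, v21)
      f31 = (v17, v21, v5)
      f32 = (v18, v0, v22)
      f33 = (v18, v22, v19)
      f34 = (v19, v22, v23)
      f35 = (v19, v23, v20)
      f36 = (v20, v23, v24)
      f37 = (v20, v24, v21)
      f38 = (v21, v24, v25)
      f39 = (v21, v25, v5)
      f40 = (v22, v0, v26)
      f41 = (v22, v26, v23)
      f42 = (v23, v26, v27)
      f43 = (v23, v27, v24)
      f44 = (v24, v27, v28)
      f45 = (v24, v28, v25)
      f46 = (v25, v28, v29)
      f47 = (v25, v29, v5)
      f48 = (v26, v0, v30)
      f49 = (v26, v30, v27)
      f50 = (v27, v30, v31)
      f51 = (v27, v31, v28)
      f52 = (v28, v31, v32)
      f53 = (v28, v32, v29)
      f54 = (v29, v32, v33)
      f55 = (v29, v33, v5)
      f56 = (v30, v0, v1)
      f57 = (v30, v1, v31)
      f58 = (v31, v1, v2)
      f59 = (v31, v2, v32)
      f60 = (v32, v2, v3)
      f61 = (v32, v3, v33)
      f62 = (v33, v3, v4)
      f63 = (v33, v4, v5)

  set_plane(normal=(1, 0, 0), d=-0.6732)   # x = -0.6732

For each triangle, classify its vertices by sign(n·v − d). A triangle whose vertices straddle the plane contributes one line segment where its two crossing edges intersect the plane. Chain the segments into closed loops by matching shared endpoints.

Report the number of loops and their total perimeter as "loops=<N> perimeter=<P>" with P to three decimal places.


Straddling triangles (20 of 64):
  (v10,v0,v14) [++-] → (-0.6732, 0.6732, -1.93066)–(-0.6732, 1.03778, -1.8122)  len=0.3833
  (v10,v14,v11) [+-+] → (-0.6732, 1.03778, -1.8122)–(-0.6732, 1.26312, -1.50206)  len=0.3834
  (v11,v14,v15) [+--] → (-0.6732, 1.26312, -1.50206)–(-0.6732, 1.85154, -0.6922)  len=1.0011
  (v11,v15,v12) [+-+] → (-0.6732, 1.85154, -0.6922)–(-0.6732, 1.85154, 0.073521)  len=0.7657
  (v12,v15,v16) [+--] → (-0.6732, 1.85154, 0.073521)–(-0.6732, 1.85154, 0.6922)  len=0.6187
  (v12,v16,v13) [+-+] → (-0.6732, 1.85154, 0.6922)–(-0.6732, 1.40142, 1.31168)  len=0.7657
  (v13,v16,v17) [+--] → (-0.6732, 1.40142, 1.31168)–(-0.6732, 1.03778, 1.8122)  len=0.6187
  (v13,v17,v5) [+-+] → (-0.6732, 1.03778, 1.8122)–(-0.6732, 0.6732, 1.93066)  len=0.3833
  (v14,v0,v18) [-+-] → (-0.6732, 0.6732, -1.93066)–(-0.6732, 0, -2.02126)  len=0.6793
  (v17,v21,v5) [--+] → (-0.6732, 0, 2.02126)–(-0.6732, 0.6732, 1.93066)  len=0.6793
  (v18,v0,v22) [-+-] → (-0.6732, 0, -2.02126)–(-0.6732, -0.6732, -1.93066)  len=0.6793
  (v21,v25,v5) [--+] → (-0.6732, -0.6732, 1.93066)–(-0.6732, 0, 2.02126)  len=0.6793
  (v22,v0,v26) [-++] → (-0.6732, -0.6732, -1.93066)–(-0.6732, -1.03778, -1.8122)  len=0.3833
  (v22,v26,v23) [-+-] → (-0.6732, -1.03778, -1.8122)–(-0.6732, -1.40142, -1.31168)  len=0.6187
  (v23,v26,v27) [-++] → (-0.6732, -1.40142, -1.31168)–(-0.6732, -1.85154, -0.6922)  len=0.7657
  (v23,v27,v24) [-+-] → (-0.6732, -1.85154, -0.6922)–(-0.6732, -1.85154, -0.073521)  len=0.6187
  (v24,v27,v28) [-++] → (-0.6732, -1.85154, -0.073521)–(-0.6732, -1.85154, 0.6922)  len=0.7657
  (v24,v28,v25) [-+-] → (-0.6732, -1.85154, 0.6922)–(-0.6732, -1.26312, 1.50206)  len=1.0011
  (v25,v28,v29) [-++] → (-0.6732, -1.26312, 1.50206)–(-0.6732, -1.03778, 1.8122)  len=0.3834
  (v25,v29,v5) [-++] → (-0.6732, -1.03778, 1.8122)–(-0.6732, -0.6732, 1.93066)  len=0.3833

Chained into 1 loop(s):
  loop 1: 20 segments, perimeter = 12.5569
Total perimeter = 12.557

loops=1 perimeter=12.557


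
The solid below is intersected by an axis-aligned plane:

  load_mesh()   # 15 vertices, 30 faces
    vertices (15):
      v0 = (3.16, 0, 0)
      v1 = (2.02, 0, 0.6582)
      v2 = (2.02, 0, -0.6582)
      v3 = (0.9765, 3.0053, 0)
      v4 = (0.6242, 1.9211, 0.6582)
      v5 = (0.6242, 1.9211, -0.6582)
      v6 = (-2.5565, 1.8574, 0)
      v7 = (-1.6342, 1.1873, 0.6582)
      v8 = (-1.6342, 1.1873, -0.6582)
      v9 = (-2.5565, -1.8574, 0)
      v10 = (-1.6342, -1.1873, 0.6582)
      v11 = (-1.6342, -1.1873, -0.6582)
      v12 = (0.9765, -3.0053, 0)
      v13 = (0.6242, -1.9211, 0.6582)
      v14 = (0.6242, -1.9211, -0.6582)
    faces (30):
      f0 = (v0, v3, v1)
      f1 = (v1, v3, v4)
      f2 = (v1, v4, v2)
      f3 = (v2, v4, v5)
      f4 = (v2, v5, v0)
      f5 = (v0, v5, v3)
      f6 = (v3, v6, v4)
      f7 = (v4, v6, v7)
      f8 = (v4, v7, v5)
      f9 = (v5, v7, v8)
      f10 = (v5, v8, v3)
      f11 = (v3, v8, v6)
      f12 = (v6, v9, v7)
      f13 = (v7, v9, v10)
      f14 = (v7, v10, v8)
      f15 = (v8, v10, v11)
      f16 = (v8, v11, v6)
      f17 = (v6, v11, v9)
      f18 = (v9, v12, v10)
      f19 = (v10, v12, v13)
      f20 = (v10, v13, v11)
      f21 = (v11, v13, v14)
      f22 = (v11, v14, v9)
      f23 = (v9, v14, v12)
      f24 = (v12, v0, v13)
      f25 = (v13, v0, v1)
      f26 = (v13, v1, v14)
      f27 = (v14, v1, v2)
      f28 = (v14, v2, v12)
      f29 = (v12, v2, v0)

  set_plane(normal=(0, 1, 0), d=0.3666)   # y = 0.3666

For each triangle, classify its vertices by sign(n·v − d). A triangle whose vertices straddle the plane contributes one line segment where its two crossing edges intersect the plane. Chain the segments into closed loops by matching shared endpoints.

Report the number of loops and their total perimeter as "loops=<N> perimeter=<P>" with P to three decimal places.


Straddling triangles (12 of 30):
  (v0,v3,v1) [-+-] → (2.89365, 0.3666, 0)–(1.89271, 0.3666, 0.57791)  len=1.1558
  (v1,v3,v4) [-++] → (1.89271, 0.3666, 0.57791)–(1.75364, 0.3666, 0.6582)  len=0.1606
  (v1,v4,v2) [-+-] → (1.75364, 0.3666, 0.6582)–(1.75364, 0.3666, -0.406994)  len=1.0652
  (v2,v4,v5) [-++] → (1.75364, 0.3666, -0.406994)–(1.75364, 0.3666, -0.6582)  len=0.2512
  (v2,v5,v0) [-+-] → (1.75364, 0.3666, -0.6582)–(2.6761, 0.3666, -0.125603)  len=1.0652
  (v0,v5,v3) [-++] → (2.6761, 0.3666, -0.125603)–(2.89365, 0.3666, 0)  len=0.2512
  (v6,v9,v7) [+-+] → (-2.5565, 0.3666, 0)–(-1.88281, 0.3666, 0.480782)  len=0.8277
  (v7,v9,v10) [+--] → (-1.88281, 0.3666, 0.480782)–(-1.6342, 0.3666, 0.6582)  len=0.3054
  (v7,v10,v8) [+-+] → (-1.6342, 0.3666, 0.6582)–(-1.6342, 0.3666, -0.203231)  len=0.8614
  (v8,v10,v11) [+--] → (-1.6342, 0.3666, -0.203231)–(-1.6342, 0.3666, -0.6582)  len=0.4550
  (v8,v11,v6) [+-+] → (-1.6342, 0.3666, -0.6582)–(-2.10491, 0.3666, -0.32228)  len=0.5783
  (v6,v11,v9) [+--] → (-2.10491, 0.3666, -0.32228)–(-2.5565, 0.3666, 0)  len=0.5548

Chained into 2 loop(s):
  loop 1: 6 segments, perimeter = 3.9491
  loop 2: 6 segments, perimeter = 3.5826
Total perimeter = 7.532

loops=2 perimeter=7.532


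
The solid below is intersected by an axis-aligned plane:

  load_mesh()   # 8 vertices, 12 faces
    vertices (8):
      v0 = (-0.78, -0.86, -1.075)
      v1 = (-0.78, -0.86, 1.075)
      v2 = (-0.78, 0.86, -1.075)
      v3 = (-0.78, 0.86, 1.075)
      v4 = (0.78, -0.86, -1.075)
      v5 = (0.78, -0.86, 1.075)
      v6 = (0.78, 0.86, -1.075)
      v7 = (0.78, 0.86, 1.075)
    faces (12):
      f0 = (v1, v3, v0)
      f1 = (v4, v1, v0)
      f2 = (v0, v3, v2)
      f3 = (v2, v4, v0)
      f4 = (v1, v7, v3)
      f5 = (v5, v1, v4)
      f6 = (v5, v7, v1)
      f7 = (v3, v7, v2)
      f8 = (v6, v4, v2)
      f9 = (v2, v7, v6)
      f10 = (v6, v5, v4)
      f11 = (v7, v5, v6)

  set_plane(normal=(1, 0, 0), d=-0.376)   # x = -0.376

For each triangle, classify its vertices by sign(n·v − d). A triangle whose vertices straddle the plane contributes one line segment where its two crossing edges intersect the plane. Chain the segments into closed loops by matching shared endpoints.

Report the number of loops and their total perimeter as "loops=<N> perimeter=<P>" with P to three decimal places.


loops=1 perimeter=7.740

Straddling triangles (8 of 12):
  (v4,v1,v0) [+--] → (-0.376, -0.86, 0.518205)–(-0.376, -0.86, -1.075)  len=1.5932
  (v2,v4,v0) [-+-] → (-0.376, 0.414564, -1.075)–(-0.376, -0.86, -1.075)  len=1.2746
  (v1,v7,v3) [-+-] → (-0.376, -0.414564, 1.075)–(-0.376, 0.86, 1.075)  len=1.2746
  (v5,v1,v4) [+-+] → (-0.376, -0.86, 1.075)–(-0.376, -0.86, 0.518205)  len=0.5568
  (v5,v7,v1) [++-] → (-0.376, -0.414564, 1.075)–(-0.376, -0.86, 1.075)  len=0.4454
  (v3,v7,v2) [-+-] → (-0.376, 0.86, 1.075)–(-0.376, 0.86, -0.518205)  len=1.5932
  (v6,v4,v2) [++-] → (-0.376, 0.414564, -1.075)–(-0.376, 0.86, -1.075)  len=0.4454
  (v2,v7,v6) [-++] → (-0.376, 0.86, -0.518205)–(-0.376, 0.86, -1.075)  len=0.5568

Chained into 1 loop(s):
  loop 1: 8 segments, perimeter = 7.7400
Total perimeter = 7.740


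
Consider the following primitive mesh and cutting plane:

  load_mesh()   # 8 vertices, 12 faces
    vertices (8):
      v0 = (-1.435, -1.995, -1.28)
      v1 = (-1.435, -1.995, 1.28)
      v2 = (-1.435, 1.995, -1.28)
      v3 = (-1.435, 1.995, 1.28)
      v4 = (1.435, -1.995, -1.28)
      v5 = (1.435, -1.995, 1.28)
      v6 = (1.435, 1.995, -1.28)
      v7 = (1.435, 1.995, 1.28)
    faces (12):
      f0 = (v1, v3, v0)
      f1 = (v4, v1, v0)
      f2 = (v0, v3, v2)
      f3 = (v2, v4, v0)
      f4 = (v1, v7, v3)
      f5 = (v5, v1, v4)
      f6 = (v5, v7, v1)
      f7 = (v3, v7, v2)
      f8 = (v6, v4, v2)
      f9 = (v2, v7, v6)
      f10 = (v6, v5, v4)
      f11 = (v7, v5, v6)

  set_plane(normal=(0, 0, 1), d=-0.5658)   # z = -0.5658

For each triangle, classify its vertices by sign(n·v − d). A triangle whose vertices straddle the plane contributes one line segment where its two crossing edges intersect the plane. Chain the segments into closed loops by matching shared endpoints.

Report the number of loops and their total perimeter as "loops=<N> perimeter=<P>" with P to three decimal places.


Straddling triangles (8 of 12):
  (v1,v3,v0) [++-] → (-1.435, -0.881852, -0.5658)–(-1.435, -1.995, -0.5658)  len=1.1131
  (v4,v1,v0) [-+-] → (0.634315, -1.995, -0.5658)–(-1.435, -1.995, -0.5658)  len=2.0693
  (v0,v3,v2) [-+-] → (-1.435, -0.881852, -0.5658)–(-1.435, 1.995, -0.5658)  len=2.8769
  (v5,v1,v4) [++-] → (0.634315, -1.995, -0.5658)–(1.435, -1.995, -0.5658)  len=0.8007
  (v3,v7,v2) [++-] → (-0.634315, 1.995, -0.5658)–(-1.435, 1.995, -0.5658)  len=0.8007
  (v2,v7,v6) [-+-] → (-0.634315, 1.995, -0.5658)–(1.435, 1.995, -0.5658)  len=2.0693
  (v6,v5,v4) [-+-] → (1.435, 0.881852, -0.5658)–(1.435, -1.995, -0.5658)  len=2.8769
  (v7,v5,v6) [++-] → (1.435, 0.881852, -0.5658)–(1.435, 1.995, -0.5658)  len=1.1131

Chained into 1 loop(s):
  loop 1: 8 segments, perimeter = 13.7200
Total perimeter = 13.720

loops=1 perimeter=13.720


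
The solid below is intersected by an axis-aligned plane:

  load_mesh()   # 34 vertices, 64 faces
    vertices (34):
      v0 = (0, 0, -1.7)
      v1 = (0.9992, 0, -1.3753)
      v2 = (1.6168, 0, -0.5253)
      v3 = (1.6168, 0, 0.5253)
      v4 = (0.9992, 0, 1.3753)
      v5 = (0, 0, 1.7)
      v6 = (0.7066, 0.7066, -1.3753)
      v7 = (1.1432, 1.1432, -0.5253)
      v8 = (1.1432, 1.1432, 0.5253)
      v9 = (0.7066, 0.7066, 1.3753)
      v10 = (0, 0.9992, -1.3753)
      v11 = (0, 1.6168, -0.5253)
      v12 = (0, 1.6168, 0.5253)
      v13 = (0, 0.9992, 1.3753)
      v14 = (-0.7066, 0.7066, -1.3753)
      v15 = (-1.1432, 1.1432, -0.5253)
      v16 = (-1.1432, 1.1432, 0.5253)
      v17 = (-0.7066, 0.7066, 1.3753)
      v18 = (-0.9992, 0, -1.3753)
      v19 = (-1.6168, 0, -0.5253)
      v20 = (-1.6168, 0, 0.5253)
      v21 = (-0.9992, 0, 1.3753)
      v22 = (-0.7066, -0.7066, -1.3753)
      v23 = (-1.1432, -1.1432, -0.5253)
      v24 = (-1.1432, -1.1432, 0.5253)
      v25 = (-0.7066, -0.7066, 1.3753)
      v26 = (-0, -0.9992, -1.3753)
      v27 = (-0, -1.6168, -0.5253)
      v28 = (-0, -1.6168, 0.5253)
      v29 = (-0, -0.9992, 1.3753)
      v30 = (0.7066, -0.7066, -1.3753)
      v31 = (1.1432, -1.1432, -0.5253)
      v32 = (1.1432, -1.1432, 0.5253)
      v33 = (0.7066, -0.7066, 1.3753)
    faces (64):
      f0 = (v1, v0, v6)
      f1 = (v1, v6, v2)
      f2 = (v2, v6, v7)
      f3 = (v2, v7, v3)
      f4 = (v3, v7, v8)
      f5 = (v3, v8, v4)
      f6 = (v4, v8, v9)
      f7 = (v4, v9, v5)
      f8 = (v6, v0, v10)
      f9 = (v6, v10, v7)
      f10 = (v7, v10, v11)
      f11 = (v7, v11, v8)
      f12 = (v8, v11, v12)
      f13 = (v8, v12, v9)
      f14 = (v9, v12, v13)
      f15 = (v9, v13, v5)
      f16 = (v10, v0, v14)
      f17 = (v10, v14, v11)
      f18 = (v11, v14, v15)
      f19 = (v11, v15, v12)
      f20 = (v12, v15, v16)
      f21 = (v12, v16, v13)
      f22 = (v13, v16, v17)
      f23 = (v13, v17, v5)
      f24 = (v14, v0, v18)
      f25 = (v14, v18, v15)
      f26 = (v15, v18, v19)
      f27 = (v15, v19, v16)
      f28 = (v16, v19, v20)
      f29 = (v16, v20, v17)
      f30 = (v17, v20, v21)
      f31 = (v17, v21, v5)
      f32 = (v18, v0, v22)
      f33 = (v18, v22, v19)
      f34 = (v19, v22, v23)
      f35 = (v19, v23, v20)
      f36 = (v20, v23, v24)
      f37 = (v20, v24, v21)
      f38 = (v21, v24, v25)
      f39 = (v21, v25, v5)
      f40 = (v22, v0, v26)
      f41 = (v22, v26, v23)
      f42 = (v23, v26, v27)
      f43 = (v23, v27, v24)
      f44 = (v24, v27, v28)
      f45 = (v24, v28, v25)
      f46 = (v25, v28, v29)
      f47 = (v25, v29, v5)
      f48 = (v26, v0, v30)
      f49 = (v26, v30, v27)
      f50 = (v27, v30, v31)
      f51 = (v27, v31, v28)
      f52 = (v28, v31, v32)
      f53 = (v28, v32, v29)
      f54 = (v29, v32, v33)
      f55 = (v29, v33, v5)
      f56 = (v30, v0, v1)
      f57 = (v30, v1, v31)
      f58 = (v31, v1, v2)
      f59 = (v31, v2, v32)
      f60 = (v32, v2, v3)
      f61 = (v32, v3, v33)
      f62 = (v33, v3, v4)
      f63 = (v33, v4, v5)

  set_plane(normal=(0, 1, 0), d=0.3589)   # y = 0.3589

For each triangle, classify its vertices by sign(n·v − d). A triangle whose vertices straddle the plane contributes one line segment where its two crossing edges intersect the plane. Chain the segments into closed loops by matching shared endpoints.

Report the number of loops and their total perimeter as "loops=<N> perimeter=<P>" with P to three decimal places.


loops=1 perimeter=9.820

Straddling triangles (20 of 64):
  (v1,v0,v6) [--+] → (0.3589, 0.3589, -1.53508)–(0.850581, 0.3589, -1.3753)  len=0.5170
  (v1,v6,v2) [-+-] → (0.850581, 0.3589, -1.3753)–(1.15449, 0.3589, -0.957036)  len=0.5170
  (v2,v6,v7) [-++] → (1.15449, 0.3589, -0.957036)–(1.46812, 0.3589, -0.5253)  len=0.5336
  (v2,v7,v3) [-+-] → (1.46812, 0.3589, -0.5253)–(1.46812, 0.3589, 0.195471)  len=0.7208
  (v3,v7,v8) [-++] → (1.46812, 0.3589, 0.195471)–(1.46812, 0.3589, 0.5253)  len=0.3298
  (v3,v8,v4) [-+-] → (1.46812, 0.3589, 0.5253)–(1.04441, 0.3589, 1.10845)  len=0.7208
  (v4,v8,v9) [-++] → (1.04441, 0.3589, 1.10845)–(0.850581, 0.3589, 1.3753)  len=0.3298
  (v4,v9,v5) [-+-] → (0.850581, 0.3589, 1.3753)–(0.3589, 0.3589, 1.53508)  len=0.5170
  (v6,v0,v10) [+-+] → (0.3589, 0.3589, -1.53508)–(0, 0.3589, -1.58337)  len=0.3621
  (v9,v13,v5) [++-] → (0, 0.3589, 1.58337)–(0.3589, 0.3589, 1.53508)  len=0.3621
  (v10,v0,v14) [+-+] → (0, 0.3589, -1.58337)–(-0.3589, 0.3589, -1.53508)  len=0.3621
  (v13,v17,v5) [++-] → (-0.3589, 0.3589, 1.53508)–(0, 0.3589, 1.58337)  len=0.3621
  (v14,v0,v18) [+--] → (-0.3589, 0.3589, -1.53508)–(-0.850581, 0.3589, -1.3753)  len=0.5170
  (v14,v18,v15) [+-+] → (-0.850581, 0.3589, -1.3753)–(-1.04441, 0.3589, -1.10845)  len=0.3298
  (v15,v18,v19) [+--] → (-1.04441, 0.3589, -1.10845)–(-1.46812, 0.3589, -0.5253)  len=0.7208
  (v15,v19,v16) [+-+] → (-1.46812, 0.3589, -0.5253)–(-1.46812, 0.3589, -0.195471)  len=0.3298
  (v16,v19,v20) [+--] → (-1.46812, 0.3589, -0.195471)–(-1.46812, 0.3589, 0.5253)  len=0.7208
  (v16,v20,v17) [+-+] → (-1.46812, 0.3589, 0.5253)–(-1.15449, 0.3589, 0.957036)  len=0.5336
  (v17,v20,v21) [+--] → (-1.15449, 0.3589, 0.957036)–(-0.850581, 0.3589, 1.3753)  len=0.5170
  (v17,v21,v5) [+--] → (-0.850581, 0.3589, 1.3753)–(-0.3589, 0.3589, 1.53508)  len=0.5170

Chained into 1 loop(s):
  loop 1: 20 segments, perimeter = 9.8203
Total perimeter = 9.820


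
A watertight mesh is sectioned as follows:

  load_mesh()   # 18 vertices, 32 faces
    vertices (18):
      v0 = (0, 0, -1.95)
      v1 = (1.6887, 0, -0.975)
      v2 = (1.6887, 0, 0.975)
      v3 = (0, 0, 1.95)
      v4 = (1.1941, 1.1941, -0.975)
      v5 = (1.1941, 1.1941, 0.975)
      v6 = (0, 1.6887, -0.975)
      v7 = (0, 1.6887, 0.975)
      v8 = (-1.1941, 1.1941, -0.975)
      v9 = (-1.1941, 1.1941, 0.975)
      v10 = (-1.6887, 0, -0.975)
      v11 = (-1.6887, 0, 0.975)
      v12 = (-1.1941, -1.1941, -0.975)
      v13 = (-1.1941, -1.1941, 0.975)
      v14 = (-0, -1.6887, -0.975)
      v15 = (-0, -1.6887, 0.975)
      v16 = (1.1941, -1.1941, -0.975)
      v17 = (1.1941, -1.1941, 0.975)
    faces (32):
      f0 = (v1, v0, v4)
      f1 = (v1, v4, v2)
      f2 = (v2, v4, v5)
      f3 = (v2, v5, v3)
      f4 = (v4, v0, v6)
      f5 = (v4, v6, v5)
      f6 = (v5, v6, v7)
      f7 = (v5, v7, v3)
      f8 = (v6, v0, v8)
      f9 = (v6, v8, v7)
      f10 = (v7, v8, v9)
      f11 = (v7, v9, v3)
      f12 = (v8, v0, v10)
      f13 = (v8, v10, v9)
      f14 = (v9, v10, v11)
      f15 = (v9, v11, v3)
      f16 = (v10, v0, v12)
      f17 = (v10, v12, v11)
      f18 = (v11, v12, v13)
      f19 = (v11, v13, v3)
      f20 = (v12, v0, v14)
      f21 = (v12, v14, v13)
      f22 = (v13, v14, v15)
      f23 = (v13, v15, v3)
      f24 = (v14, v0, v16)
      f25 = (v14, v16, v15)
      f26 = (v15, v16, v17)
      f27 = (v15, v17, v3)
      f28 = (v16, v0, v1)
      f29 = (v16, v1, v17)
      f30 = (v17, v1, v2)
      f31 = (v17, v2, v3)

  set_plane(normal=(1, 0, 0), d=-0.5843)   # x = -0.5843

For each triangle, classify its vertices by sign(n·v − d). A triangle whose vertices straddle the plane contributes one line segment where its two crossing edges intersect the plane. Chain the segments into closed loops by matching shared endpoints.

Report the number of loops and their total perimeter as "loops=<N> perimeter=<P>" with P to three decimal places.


loops=1 perimeter=10.286

Straddling triangles (12 of 32):
  (v6,v0,v8) [++-] → (-0.5843, 0.5843, -1.47291)–(-0.5843, 1.44668, -0.975)  len=0.9958
  (v6,v8,v7) [+-+] → (-0.5843, 1.44668, -0.975)–(-0.5843, 1.44668, 0.0208211)  len=0.9958
  (v7,v8,v9) [+--] → (-0.5843, 1.44668, 0.0208211)–(-0.5843, 1.44668, 0.975)  len=0.9542
  (v7,v9,v3) [+-+] → (-0.5843, 1.44668, 0.975)–(-0.5843, 0.5843, 1.47291)  len=0.9958
  (v8,v0,v10) [-+-] → (-0.5843, 0.5843, -1.47291)–(-0.5843, 0, -1.61264)  len=0.6008
  (v9,v11,v3) [--+] → (-0.5843, 0, 1.61264)–(-0.5843, 0.5843, 1.47291)  len=0.6008
  (v10,v0,v12) [-+-] → (-0.5843, 0, -1.61264)–(-0.5843, -0.5843, -1.47291)  len=0.6008
  (v11,v13,v3) [--+] → (-0.5843, -0.5843, 1.47291)–(-0.5843, 0, 1.61264)  len=0.6008
  (v12,v0,v14) [-++] → (-0.5843, -0.5843, -1.47291)–(-0.5843, -1.44668, -0.975)  len=0.9958
  (v12,v14,v13) [-+-] → (-0.5843, -1.44668, -0.975)–(-0.5843, -1.44668, -0.0208211)  len=0.9542
  (v13,v14,v15) [-++] → (-0.5843, -1.44668, -0.0208211)–(-0.5843, -1.44668, 0.975)  len=0.9958
  (v13,v15,v3) [-++] → (-0.5843, -1.44668, 0.975)–(-0.5843, -0.5843, 1.47291)  len=0.9958

Chained into 1 loop(s):
  loop 1: 12 segments, perimeter = 10.2863
Total perimeter = 10.286


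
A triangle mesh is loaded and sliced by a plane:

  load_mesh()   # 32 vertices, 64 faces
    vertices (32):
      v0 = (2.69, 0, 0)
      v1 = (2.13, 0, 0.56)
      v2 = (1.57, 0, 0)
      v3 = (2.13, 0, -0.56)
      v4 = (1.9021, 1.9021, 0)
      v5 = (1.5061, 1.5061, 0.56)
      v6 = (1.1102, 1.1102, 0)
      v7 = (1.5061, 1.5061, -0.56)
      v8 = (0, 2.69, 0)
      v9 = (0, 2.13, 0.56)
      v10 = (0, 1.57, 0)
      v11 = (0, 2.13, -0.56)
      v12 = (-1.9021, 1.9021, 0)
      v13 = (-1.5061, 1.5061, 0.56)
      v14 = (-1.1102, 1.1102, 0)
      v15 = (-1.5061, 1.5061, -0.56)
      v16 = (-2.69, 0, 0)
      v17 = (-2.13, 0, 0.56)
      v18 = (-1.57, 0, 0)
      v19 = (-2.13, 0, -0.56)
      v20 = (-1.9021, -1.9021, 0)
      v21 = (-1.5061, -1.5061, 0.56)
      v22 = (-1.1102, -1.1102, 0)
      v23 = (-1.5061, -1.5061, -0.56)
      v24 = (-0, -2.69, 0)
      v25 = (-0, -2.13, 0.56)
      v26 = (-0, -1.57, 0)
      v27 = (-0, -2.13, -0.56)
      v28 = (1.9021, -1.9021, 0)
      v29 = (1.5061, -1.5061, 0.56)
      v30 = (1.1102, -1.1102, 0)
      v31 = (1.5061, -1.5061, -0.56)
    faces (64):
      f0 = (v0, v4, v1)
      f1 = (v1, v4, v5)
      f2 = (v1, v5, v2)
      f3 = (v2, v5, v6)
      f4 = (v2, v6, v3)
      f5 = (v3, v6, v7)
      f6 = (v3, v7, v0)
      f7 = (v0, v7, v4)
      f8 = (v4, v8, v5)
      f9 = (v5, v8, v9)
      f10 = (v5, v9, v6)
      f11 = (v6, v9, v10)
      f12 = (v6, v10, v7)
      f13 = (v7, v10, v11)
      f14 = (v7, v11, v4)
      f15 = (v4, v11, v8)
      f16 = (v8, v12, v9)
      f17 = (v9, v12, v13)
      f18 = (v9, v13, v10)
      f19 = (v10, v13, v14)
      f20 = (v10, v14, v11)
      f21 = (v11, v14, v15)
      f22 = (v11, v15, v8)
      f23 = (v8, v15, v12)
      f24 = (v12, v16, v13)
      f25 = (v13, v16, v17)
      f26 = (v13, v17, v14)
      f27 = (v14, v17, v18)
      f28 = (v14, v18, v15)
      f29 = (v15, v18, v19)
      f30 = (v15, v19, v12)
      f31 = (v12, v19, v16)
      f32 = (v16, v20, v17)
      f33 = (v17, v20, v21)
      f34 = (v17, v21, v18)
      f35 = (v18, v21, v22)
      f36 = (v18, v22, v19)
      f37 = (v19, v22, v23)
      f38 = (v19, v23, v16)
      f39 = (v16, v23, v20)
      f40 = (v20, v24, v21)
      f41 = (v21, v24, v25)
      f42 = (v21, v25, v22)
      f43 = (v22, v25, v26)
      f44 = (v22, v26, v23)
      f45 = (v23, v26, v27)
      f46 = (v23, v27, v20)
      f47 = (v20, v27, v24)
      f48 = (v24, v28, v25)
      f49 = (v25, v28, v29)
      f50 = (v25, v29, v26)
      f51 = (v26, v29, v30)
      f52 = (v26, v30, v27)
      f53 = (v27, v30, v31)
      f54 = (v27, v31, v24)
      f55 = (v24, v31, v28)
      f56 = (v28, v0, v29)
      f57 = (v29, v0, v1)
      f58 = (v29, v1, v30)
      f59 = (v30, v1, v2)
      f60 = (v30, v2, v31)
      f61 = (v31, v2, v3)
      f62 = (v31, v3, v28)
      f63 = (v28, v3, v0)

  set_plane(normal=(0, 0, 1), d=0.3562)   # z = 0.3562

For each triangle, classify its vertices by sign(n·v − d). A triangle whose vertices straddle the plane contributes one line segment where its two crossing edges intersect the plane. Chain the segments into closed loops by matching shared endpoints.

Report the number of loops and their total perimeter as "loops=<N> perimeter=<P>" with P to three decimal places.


Straddling triangles (32 of 64):
  (v0,v4,v1) [--+] → (2.04706, 0.692229, 0.3562)–(2.3338, 0, 0.3562)  len=0.7493
  (v1,v4,v5) [+-+] → (2.04706, 0.692229, 0.3562)–(1.65022, 1.65022, 0.3562)  len=1.0369
  (v1,v5,v2) [++-] → (1.52936, 0.957987, 0.3562)–(1.9262, 0, 0.3562)  len=1.0369
  (v2,v5,v6) [-+-] → (1.52936, 0.957987, 0.3562)–(1.36202, 1.36202, 0.3562)  len=0.4373
  (v4,v8,v5) [--+] → (0.957987, 1.93696, 0.3562)–(1.65022, 1.65022, 0.3562)  len=0.7493
  (v5,v8,v9) [+-+] → (0.957987, 1.93696, 0.3562)–(0, 2.3338, 0.3562)  len=1.0369
  (v5,v9,v6) [++-] → (0.404034, 1.75887, 0.3562)–(1.36202, 1.36202, 0.3562)  len=1.0369
  (v6,v9,v10) [-+-] → (0.404034, 1.75887, 0.3562)–(0, 1.9262, 0.3562)  len=0.4373
  (v8,v12,v9) [--+] → (-0.692229, 2.04706, 0.3562)–(0, 2.3338, 0.3562)  len=0.7493
  (v9,v12,v13) [+-+] → (-0.692229, 2.04706, 0.3562)–(-1.65022, 1.65022, 0.3562)  len=1.0369
  (v9,v13,v10) [++-] → (-0.957987, 1.52936, 0.3562)–(0, 1.9262, 0.3562)  len=1.0369
  (v10,v13,v14) [-+-] → (-0.957987, 1.52936, 0.3562)–(-1.36202, 1.36202, 0.3562)  len=0.4373
  (v12,v16,v13) [--+] → (-1.93696, 0.957987, 0.3562)–(-1.65022, 1.65022, 0.3562)  len=0.7493
  (v13,v16,v17) [+-+] → (-1.93696, 0.957987, 0.3562)–(-2.3338, 0, 0.3562)  len=1.0369
  (v13,v17,v14) [++-] → (-1.75887, 0.404034, 0.3562)–(-1.36202, 1.36202, 0.3562)  len=1.0369
  (v14,v17,v18) [-+-] → (-1.75887, 0.404034, 0.3562)–(-1.9262, 0, 0.3562)  len=0.4373
  (v16,v20,v17) [--+] → (-2.04706, -0.692229, 0.3562)–(-2.3338, 0, 0.3562)  len=0.7493
  (v17,v20,v21) [+-+] → (-2.04706, -0.692229, 0.3562)–(-1.65022, -1.65022, 0.3562)  len=1.0369
  (v17,v21,v18) [++-] → (-1.52936, -0.957987, 0.3562)–(-1.9262, 0, 0.3562)  len=1.0369
  (v18,v21,v22) [-+-] → (-1.52936, -0.957987, 0.3562)–(-1.36202, -1.36202, 0.3562)  len=0.4373
  (v20,v24,v21) [--+] → (-0.957987, -1.93696, 0.3562)–(-1.65022, -1.65022, 0.3562)  len=0.7493
  (v21,v24,v25) [+-+] → (-0.957987, -1.93696, 0.3562)–(0, -2.3338, 0.3562)  len=1.0369
  (v21,v25,v22) [++-] → (-0.404034, -1.75887, 0.3562)–(-1.36202, -1.36202, 0.3562)  len=1.0369
  (v22,v25,v26) [-+-] → (-0.404034, -1.75887, 0.3562)–(0, -1.9262, 0.3562)  len=0.4373
  (v24,v28,v25) [--+] → (0.692229, -2.04706, 0.3562)–(0, -2.3338, 0.3562)  len=0.7493
  (v25,v28,v29) [+-+] → (0.692229, -2.04706, 0.3562)–(1.65022, -1.65022, 0.3562)  len=1.0369
  (v25,v29,v26) [++-] → (0.957987, -1.52936, 0.3562)–(0, -1.9262, 0.3562)  len=1.0369
  (v26,v29,v30) [-+-] → (0.957987, -1.52936, 0.3562)–(1.36202, -1.36202, 0.3562)  len=0.4373
  (v28,v0,v29) [--+] → (1.93696, -0.957987, 0.3562)–(1.65022, -1.65022, 0.3562)  len=0.7493
  (v29,v0,v1) [+-+] → (1.93696, -0.957987, 0.3562)–(2.3338, 0, 0.3562)  len=1.0369
  (v29,v1,v30) [++-] → (1.75887, -0.404034, 0.3562)–(1.36202, -1.36202, 0.3562)  len=1.0369
  (v30,v1,v2) [-+-] → (1.75887, -0.404034, 0.3562)–(1.9262, 0, 0.3562)  len=0.4373

Chained into 2 loop(s):
  loop 1: 16 segments, perimeter = 14.2896
  loop 2: 16 segments, perimeter = 11.7940
Total perimeter = 26.084

loops=2 perimeter=26.084


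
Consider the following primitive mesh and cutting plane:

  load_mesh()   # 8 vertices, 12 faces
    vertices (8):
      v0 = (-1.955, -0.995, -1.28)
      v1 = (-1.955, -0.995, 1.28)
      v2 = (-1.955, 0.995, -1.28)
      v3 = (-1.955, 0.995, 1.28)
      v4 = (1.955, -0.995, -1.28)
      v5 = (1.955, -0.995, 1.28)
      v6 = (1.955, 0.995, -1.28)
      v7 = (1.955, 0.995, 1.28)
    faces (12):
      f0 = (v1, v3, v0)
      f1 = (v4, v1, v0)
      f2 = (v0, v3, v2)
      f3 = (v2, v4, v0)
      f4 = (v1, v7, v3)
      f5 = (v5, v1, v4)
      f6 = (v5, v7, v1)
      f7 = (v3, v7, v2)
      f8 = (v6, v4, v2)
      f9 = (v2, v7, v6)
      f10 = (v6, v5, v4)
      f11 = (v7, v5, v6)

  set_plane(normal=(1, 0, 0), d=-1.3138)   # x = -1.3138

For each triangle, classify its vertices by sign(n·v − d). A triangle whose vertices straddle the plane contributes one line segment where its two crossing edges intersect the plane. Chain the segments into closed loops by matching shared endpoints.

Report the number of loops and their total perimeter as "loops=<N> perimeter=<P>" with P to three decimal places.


Straddling triangles (8 of 12):
  (v4,v1,v0) [+--] → (-1.3138, -0.995, 0.860186)–(-1.3138, -0.995, -1.28)  len=2.1402
  (v2,v4,v0) [-+-] → (-1.3138, 0.66866, -1.28)–(-1.3138, -0.995, -1.28)  len=1.6637
  (v1,v7,v3) [-+-] → (-1.3138, -0.66866, 1.28)–(-1.3138, 0.995, 1.28)  len=1.6637
  (v5,v1,v4) [+-+] → (-1.3138, -0.995, 1.28)–(-1.3138, -0.995, 0.860186)  len=0.4198
  (v5,v7,v1) [++-] → (-1.3138, -0.66866, 1.28)–(-1.3138, -0.995, 1.28)  len=0.3263
  (v3,v7,v2) [-+-] → (-1.3138, 0.995, 1.28)–(-1.3138, 0.995, -0.860186)  len=2.1402
  (v6,v4,v2) [++-] → (-1.3138, 0.66866, -1.28)–(-1.3138, 0.995, -1.28)  len=0.3263
  (v2,v7,v6) [-++] → (-1.3138, 0.995, -0.860186)–(-1.3138, 0.995, -1.28)  len=0.4198

Chained into 1 loop(s):
  loop 1: 8 segments, perimeter = 9.1000
Total perimeter = 9.100

loops=1 perimeter=9.100


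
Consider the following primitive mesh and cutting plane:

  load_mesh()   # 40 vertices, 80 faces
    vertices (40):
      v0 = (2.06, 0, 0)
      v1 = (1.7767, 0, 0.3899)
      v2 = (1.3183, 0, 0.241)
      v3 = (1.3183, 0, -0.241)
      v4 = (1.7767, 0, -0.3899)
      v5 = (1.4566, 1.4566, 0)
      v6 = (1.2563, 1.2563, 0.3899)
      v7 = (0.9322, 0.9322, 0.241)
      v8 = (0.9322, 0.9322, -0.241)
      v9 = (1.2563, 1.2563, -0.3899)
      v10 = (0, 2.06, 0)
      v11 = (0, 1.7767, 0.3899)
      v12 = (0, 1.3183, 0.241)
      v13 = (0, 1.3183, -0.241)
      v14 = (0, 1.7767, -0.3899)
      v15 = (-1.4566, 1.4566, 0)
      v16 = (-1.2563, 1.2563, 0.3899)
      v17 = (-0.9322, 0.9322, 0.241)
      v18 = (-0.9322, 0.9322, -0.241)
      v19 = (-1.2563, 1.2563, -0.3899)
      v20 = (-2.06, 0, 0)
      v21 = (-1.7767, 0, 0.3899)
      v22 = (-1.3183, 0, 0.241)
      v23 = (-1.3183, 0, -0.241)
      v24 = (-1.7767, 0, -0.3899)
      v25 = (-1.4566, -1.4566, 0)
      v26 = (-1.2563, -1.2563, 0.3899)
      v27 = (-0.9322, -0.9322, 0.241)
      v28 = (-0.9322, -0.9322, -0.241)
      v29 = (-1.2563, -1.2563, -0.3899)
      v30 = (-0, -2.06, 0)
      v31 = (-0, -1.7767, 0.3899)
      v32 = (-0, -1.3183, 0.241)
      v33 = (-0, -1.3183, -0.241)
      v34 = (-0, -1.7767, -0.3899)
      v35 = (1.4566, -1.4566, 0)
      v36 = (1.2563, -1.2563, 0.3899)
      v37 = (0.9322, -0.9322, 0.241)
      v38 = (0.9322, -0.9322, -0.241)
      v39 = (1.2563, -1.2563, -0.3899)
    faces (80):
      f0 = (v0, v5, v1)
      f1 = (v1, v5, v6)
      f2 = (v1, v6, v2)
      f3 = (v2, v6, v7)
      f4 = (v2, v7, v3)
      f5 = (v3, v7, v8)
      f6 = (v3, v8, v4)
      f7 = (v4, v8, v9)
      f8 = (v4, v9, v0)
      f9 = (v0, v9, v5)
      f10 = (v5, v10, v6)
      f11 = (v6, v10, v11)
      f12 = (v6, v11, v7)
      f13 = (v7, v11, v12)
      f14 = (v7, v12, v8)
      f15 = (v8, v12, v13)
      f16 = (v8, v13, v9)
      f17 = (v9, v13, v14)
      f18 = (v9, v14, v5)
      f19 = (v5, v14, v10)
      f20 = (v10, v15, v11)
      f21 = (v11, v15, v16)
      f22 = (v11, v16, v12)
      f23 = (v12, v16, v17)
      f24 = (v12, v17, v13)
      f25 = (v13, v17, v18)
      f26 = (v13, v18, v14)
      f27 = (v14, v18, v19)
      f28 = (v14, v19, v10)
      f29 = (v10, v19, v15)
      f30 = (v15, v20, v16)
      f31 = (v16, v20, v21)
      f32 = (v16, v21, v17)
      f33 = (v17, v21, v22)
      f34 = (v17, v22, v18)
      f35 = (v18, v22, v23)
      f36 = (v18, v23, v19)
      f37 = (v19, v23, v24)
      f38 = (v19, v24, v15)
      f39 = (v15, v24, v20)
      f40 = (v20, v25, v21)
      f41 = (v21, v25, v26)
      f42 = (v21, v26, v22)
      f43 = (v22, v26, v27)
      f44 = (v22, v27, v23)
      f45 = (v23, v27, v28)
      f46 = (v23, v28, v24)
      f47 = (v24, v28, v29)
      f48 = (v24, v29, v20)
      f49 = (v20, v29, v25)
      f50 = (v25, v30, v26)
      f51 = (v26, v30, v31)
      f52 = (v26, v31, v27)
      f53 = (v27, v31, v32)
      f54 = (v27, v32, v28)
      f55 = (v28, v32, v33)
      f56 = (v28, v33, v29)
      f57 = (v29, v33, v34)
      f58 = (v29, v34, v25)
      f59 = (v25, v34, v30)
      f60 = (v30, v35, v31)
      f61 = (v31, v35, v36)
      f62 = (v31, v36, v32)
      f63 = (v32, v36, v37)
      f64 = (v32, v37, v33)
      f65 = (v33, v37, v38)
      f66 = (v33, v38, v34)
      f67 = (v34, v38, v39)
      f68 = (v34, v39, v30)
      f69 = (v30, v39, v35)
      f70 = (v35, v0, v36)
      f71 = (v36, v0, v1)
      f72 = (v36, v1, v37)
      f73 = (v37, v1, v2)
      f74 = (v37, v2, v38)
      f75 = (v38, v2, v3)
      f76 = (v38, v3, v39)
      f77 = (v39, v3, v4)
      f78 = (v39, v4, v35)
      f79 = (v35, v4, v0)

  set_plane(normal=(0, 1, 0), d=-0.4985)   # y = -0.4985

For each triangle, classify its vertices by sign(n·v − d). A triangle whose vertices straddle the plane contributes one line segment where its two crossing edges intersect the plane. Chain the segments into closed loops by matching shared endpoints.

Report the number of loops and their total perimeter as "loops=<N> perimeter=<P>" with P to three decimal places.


Straddling triangles (20 of 80):
  (v20,v25,v21) [+-+] → (-1.8535, -0.4985, 0)–(-1.66715, -0.4985, 0.256462)  len=0.3170
  (v21,v25,v26) [+--] → (-1.66715, -0.4985, 0.256462)–(-1.57021, -0.4985, 0.3899)  len=0.1649
  (v21,v26,v22) [+-+] → (-1.57021, -0.4985, 0.3899)–(-1.2937, -0.4985, 0.300084)  len=0.2907
  (v22,v26,v27) [+--] → (-1.2937, -0.4985, 0.300084)–(-1.11183, -0.4985, 0.241)  len=0.1912
  (v22,v27,v23) [+-+] → (-1.11183, -0.4985, 0.241)–(-1.11183, -0.4985, 0.0167526)  len=0.2242
  (v23,v27,v28) [+--] → (-1.11183, -0.4985, 0.0167526)–(-1.11183, -0.4985, -0.241)  len=0.2578
  (v23,v28,v24) [+-+] → (-1.11183, -0.4985, -0.241)–(-1.3251, -0.4985, -0.310275)  len=0.2242
  (v24,v28,v29) [+--] → (-1.3251, -0.4985, -0.310275)–(-1.57021, -0.4985, -0.3899)  len=0.2577
  (v24,v29,v20) [+-+] → (-1.57021, -0.4985, -0.3899)–(-1.74109, -0.4985, -0.154712)  len=0.2907
  (v20,v29,v25) [+--] → (-1.74109, -0.4985, -0.154712)–(-1.8535, -0.4985, 0)  len=0.1912
  (v35,v0,v36) [-+-] → (1.8535, -0.4985, 0)–(1.74109, -0.4985, 0.154712)  len=0.1912
  (v36,v0,v1) [-++] → (1.74109, -0.4985, 0.154712)–(1.57021, -0.4985, 0.3899)  len=0.2907
  (v36,v1,v37) [-+-] → (1.57021, -0.4985, 0.3899)–(1.3251, -0.4985, 0.310275)  len=0.2577
  (v37,v1,v2) [-++] → (1.3251, -0.4985, 0.310275)–(1.11183, -0.4985, 0.241)  len=0.2242
  (v37,v2,v38) [-+-] → (1.11183, -0.4985, 0.241)–(1.11183, -0.4985, -0.0167526)  len=0.2578
  (v38,v2,v3) [-++] → (1.11183, -0.4985, -0.0167526)–(1.11183, -0.4985, -0.241)  len=0.2242
  (v38,v3,v39) [-+-] → (1.11183, -0.4985, -0.241)–(1.2937, -0.4985, -0.300084)  len=0.1912
  (v39,v3,v4) [-++] → (1.2937, -0.4985, -0.300084)–(1.57021, -0.4985, -0.3899)  len=0.2907
  (v39,v4,v35) [-+-] → (1.57021, -0.4985, -0.3899)–(1.66715, -0.4985, -0.256462)  len=0.1649
  (v35,v4,v0) [-++] → (1.66715, -0.4985, -0.256462)–(1.8535, -0.4985, 0)  len=0.3170

Chained into 2 loop(s):
  loop 1: 10 segments, perimeter = 2.4098
  loop 2: 10 segments, perimeter = 2.4098
Total perimeter = 4.820

loops=2 perimeter=4.820


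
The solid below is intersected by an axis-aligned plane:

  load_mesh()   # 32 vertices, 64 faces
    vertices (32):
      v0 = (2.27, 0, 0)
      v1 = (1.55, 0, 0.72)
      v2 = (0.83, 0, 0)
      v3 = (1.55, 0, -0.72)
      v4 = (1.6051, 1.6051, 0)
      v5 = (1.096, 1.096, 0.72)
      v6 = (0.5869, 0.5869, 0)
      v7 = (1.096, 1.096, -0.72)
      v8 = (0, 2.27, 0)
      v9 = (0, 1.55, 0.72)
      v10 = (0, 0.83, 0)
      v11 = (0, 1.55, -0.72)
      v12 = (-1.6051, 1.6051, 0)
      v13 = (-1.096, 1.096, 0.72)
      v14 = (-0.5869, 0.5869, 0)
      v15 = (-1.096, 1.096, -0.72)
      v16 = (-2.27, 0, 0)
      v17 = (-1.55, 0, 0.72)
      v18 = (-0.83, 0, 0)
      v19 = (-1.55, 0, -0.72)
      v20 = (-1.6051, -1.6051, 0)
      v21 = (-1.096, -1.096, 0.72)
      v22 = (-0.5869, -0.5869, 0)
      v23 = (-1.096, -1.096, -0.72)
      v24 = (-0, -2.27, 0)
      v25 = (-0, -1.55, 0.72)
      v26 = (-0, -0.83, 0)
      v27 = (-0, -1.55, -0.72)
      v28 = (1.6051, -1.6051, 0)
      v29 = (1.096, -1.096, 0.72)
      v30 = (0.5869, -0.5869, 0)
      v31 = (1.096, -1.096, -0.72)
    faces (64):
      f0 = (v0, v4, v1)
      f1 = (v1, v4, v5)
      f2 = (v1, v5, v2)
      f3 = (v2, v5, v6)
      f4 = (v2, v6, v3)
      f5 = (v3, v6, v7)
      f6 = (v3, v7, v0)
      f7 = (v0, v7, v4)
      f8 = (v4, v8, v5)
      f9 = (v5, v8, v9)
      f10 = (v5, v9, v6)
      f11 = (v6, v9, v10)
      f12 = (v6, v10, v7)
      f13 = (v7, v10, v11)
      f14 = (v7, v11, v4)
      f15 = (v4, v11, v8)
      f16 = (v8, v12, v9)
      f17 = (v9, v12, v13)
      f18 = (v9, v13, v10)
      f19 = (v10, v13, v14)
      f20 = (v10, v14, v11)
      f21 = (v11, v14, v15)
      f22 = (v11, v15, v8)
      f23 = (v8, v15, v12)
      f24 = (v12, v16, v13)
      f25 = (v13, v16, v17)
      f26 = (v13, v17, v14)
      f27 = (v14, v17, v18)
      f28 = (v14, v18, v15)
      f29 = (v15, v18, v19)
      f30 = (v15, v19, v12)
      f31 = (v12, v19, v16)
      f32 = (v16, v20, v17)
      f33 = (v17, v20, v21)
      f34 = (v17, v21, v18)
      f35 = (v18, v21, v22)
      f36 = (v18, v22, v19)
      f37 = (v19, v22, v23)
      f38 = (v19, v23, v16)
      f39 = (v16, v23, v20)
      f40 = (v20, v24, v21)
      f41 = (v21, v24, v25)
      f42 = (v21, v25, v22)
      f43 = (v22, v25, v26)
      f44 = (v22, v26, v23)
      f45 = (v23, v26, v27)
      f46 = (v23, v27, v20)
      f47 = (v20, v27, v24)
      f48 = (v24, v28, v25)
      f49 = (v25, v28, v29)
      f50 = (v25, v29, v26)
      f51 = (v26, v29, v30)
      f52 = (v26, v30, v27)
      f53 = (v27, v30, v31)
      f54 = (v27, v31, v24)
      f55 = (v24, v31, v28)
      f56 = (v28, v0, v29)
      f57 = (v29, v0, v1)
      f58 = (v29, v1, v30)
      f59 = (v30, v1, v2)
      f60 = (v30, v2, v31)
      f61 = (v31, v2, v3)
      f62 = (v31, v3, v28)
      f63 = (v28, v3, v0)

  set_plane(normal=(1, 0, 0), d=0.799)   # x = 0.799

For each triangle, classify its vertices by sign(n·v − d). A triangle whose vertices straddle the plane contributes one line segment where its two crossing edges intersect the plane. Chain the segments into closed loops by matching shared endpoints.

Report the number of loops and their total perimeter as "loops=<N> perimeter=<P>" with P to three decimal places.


Straddling triangles (20 of 64):
  (v2,v5,v6) [++-] → (0.799, 0.799, 0.299965)–(0.799, 0.0748412, 0)  len=0.7838
  (v2,v6,v3) [+-+] → (0.799, 0.0748412, 0)–(0.799, 0.457649, -0.158563)  len=0.4143
  (v3,v6,v7) [+-+] → (0.799, 0.457649, -0.158563)–(0.799, 0.799, -0.299965)  len=0.3695
  (v4,v8,v5) [+-+] → (0.799, 1.93902, 0)–(0.799, 1.41414, 0.524891)  len=0.7423
  (v5,v8,v9) [+--] → (0.799, 1.41414, 0.524891)–(0.799, 1.21903, 0.72)  len=0.2759
  (v5,v9,v6) [+--] → (0.799, 1.21903, 0.72)–(0.799, 0.799, 0.299965)  len=0.5940
  (v6,v10,v7) [--+] → (0.799, 1.02392, -0.524891)–(0.799, 0.799, -0.299965)  len=0.3181
  (v7,v10,v11) [+--] → (0.799, 1.02392, -0.524891)–(0.799, 1.21903, -0.72)  len=0.2759
  (v7,v11,v4) [+-+] → (0.799, 1.21903, -0.72)–(0.799, 1.57743, -0.361592)  len=0.5069
  (v4,v11,v8) [+--] → (0.799, 1.57743, -0.361592)–(0.799, 1.93902, 0)  len=0.5114
  (v24,v28,v25) [-+-] → (0.799, -1.93902, 0)–(0.799, -1.57743, 0.361592)  len=0.5114
  (v25,v28,v29) [-++] → (0.799, -1.57743, 0.361592)–(0.799, -1.21903, 0.72)  len=0.5069
  (v25,v29,v26) [-+-] → (0.799, -1.21903, 0.72)–(0.799, -1.02392, 0.524891)  len=0.2759
  (v26,v29,v30) [-+-] → (0.799, -1.02392, 0.524891)–(0.799, -0.799, 0.299965)  len=0.3181
  (v27,v30,v31) [--+] → (0.799, -0.799, -0.299965)–(0.799, -1.21903, -0.72)  len=0.5940
  (v27,v31,v24) [-+-] → (0.799, -1.21903, -0.72)–(0.799, -1.41414, -0.524891)  len=0.2759
  (v24,v31,v28) [-++] → (0.799, -1.41414, -0.524891)–(0.799, -1.93902, 0)  len=0.7423
  (v29,v1,v30) [++-] → (0.799, -0.457649, 0.158563)–(0.799, -0.799, 0.299965)  len=0.3695
  (v30,v1,v2) [-++] → (0.799, -0.457649, 0.158563)–(0.799, -0.0748412, 0)  len=0.4143
  (v30,v2,v31) [-++] → (0.799, -0.0748412, 0)–(0.799, -0.799, -0.299965)  len=0.7838

Chained into 2 loop(s):
  loop 1: 10 segments, perimeter = 4.7921
  loop 2: 10 segments, perimeter = 4.7921
Total perimeter = 9.584

loops=2 perimeter=9.584
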